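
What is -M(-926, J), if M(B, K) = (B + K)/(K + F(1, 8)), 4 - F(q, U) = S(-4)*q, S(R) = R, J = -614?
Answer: -770/303 ≈ -2.5413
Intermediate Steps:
F(q, U) = 4 + 4*q (F(q, U) = 4 - (-4)*q = 4 + 4*q)
M(B, K) = (B + K)/(8 + K) (M(B, K) = (B + K)/(K + (4 + 4*1)) = (B + K)/(K + (4 + 4)) = (B + K)/(K + 8) = (B + K)/(8 + K))
-M(-926, J) = -(-926 - 614)/(8 - 614) = -(-1540)/(-606) = -(-1)*(-1540)/606 = -1*770/303 = -770/303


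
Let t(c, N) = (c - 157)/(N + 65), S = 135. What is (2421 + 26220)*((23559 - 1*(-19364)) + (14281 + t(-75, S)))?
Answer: 40958663511/25 ≈ 1.6383e+9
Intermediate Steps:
t(c, N) = (-157 + c)/(65 + N)
(2421 + 26220)*((23559 - 1*(-19364)) + (14281 + t(-75, S))) = (2421 + 26220)*((23559 - 1*(-19364)) + (14281 + (-157 - 75)/(65 + 135))) = 28641*((23559 + 19364) + (14281 - 232/200)) = 28641*(42923 + (14281 + (1/200)*(-232))) = 28641*(42923 + (14281 - 29/25)) = 28641*(42923 + 356996/25) = 28641*(1430071/25) = 40958663511/25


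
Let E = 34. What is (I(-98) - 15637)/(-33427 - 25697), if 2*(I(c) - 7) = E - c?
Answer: 1297/4927 ≈ 0.26324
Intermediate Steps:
I(c) = 24 - c/2 (I(c) = 7 + (34 - c)/2 = 7 + (17 - c/2) = 24 - c/2)
(I(-98) - 15637)/(-33427 - 25697) = ((24 - ½*(-98)) - 15637)/(-33427 - 25697) = ((24 + 49) - 15637)/(-59124) = (73 - 15637)*(-1/59124) = -15564*(-1/59124) = 1297/4927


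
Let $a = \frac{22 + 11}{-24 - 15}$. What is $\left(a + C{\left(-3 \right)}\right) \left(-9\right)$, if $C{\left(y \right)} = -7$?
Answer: $\frac{918}{13} \approx 70.615$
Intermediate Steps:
$a = - \frac{11}{13}$ ($a = \frac{33}{-39} = 33 \left(- \frac{1}{39}\right) = - \frac{11}{13} \approx -0.84615$)
$\left(a + C{\left(-3 \right)}\right) \left(-9\right) = \left(- \frac{11}{13} - 7\right) \left(-9\right) = \left(- \frac{102}{13}\right) \left(-9\right) = \frac{918}{13}$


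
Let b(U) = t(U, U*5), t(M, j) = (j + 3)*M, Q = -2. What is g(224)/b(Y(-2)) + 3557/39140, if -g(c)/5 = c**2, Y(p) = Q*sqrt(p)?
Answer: 2584103127/430540 - 188160*I*sqrt(2)/209 ≈ 6002.0 - 1273.2*I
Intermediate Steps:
Y(p) = -2*sqrt(p)
g(c) = -5*c**2
t(M, j) = M*(3 + j) (t(M, j) = (3 + j)*M = M*(3 + j))
b(U) = U*(3 + 5*U) (b(U) = U*(3 + U*5) = U*(3 + 5*U))
g(224)/b(Y(-2)) + 3557/39140 = (-5*224**2)/(((-2*I*sqrt(2))*(3 + 5*(-2*I*sqrt(2))))) + 3557/39140 = (-5*50176)/(((-2*I*sqrt(2))*(3 + 5*(-2*I*sqrt(2))))) + 3557*(1/39140) = -250880*I*sqrt(2)/(4*(3 + 5*(-2*I*sqrt(2)))) + 3557/39140 = -250880*I*sqrt(2)/(4*(3 - 10*I*sqrt(2))) + 3557/39140 = -62720*I*sqrt(2)/(3 - 10*I*sqrt(2)) + 3557/39140 = 3557/39140 - 62720*I*sqrt(2)/(3 - 10*I*sqrt(2))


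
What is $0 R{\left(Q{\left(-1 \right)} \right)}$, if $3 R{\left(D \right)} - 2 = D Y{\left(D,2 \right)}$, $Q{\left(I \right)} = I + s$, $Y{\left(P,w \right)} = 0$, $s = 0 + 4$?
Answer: $0$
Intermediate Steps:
$s = 4$
$Q{\left(I \right)} = 4 + I$ ($Q{\left(I \right)} = I + 4 = 4 + I$)
$R{\left(D \right)} = \frac{2}{3}$ ($R{\left(D \right)} = \frac{2}{3} + \frac{D 0}{3} = \frac{2}{3} + \frac{1}{3} \cdot 0 = \frac{2}{3} + 0 = \frac{2}{3}$)
$0 R{\left(Q{\left(-1 \right)} \right)} = 0 \cdot \frac{2}{3} = 0$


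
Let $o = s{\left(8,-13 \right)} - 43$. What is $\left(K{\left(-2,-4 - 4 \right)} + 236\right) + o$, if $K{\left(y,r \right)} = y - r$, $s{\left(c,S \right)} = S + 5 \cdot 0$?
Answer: $186$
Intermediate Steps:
$s{\left(c,S \right)} = S$ ($s{\left(c,S \right)} = S + 0 = S$)
$o = -56$ ($o = -13 - 43 = -56$)
$\left(K{\left(-2,-4 - 4 \right)} + 236\right) + o = \left(\left(-2 - \left(-4 - 4\right)\right) + 236\right) - 56 = \left(\left(-2 - -8\right) + 236\right) - 56 = \left(\left(-2 + 8\right) + 236\right) - 56 = \left(6 + 236\right) - 56 = 242 - 56 = 186$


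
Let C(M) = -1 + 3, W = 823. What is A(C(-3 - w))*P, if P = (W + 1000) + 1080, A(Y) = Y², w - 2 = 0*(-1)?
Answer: 11612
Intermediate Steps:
w = 2 (w = 2 + 0*(-1) = 2 + 0 = 2)
C(M) = 2
P = 2903 (P = (823 + 1000) + 1080 = 1823 + 1080 = 2903)
A(C(-3 - w))*P = 2²*2903 = 4*2903 = 11612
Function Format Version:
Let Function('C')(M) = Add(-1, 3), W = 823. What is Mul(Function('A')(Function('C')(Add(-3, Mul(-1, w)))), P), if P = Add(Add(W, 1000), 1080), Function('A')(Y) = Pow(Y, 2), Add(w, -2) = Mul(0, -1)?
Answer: 11612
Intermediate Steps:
w = 2 (w = Add(2, Mul(0, -1)) = Add(2, 0) = 2)
Function('C')(M) = 2
P = 2903 (P = Add(Add(823, 1000), 1080) = Add(1823, 1080) = 2903)
Mul(Function('A')(Function('C')(Add(-3, Mul(-1, w)))), P) = Mul(Pow(2, 2), 2903) = Mul(4, 2903) = 11612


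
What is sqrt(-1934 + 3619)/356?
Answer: sqrt(1685)/356 ≈ 0.11531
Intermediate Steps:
sqrt(-1934 + 3619)/356 = sqrt(1685)*(1/356) = sqrt(1685)/356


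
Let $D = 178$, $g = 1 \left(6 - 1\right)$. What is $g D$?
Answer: $890$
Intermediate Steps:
$g = 5$ ($g = 1 \cdot 5 = 5$)
$g D = 5 \cdot 178 = 890$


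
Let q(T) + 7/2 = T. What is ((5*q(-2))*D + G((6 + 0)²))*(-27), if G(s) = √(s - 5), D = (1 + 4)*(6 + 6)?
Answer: 44550 - 27*√31 ≈ 44400.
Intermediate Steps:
q(T) = -7/2 + T
D = 60 (D = 5*12 = 60)
G(s) = √(-5 + s)
((5*q(-2))*D + G((6 + 0)²))*(-27) = ((5*(-7/2 - 2))*60 + √(-5 + (6 + 0)²))*(-27) = ((5*(-11/2))*60 + √(-5 + 6²))*(-27) = (-55/2*60 + √(-5 + 36))*(-27) = (-1650 + √31)*(-27) = 44550 - 27*√31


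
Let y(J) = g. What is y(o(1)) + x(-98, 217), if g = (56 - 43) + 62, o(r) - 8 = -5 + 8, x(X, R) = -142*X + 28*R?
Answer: 20067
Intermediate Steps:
o(r) = 11 (o(r) = 8 + (-5 + 8) = 8 + 3 = 11)
g = 75 (g = 13 + 62 = 75)
y(J) = 75
y(o(1)) + x(-98, 217) = 75 + (-142*(-98) + 28*217) = 75 + (13916 + 6076) = 75 + 19992 = 20067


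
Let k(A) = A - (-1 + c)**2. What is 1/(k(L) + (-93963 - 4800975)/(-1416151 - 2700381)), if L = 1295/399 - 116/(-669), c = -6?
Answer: -26162619126/1161408376621 ≈ -0.022527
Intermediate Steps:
L = 43459/12711 (L = 1295*(1/399) - 116*(-1/669) = 185/57 + 116/669 = 43459/12711 ≈ 3.4190)
k(A) = -49 + A (k(A) = A - (-1 - 6)**2 = A - 1*(-7)**2 = A - 1*49 = A - 49 = -49 + A)
1/(k(L) + (-93963 - 4800975)/(-1416151 - 2700381)) = 1/((-49 + 43459/12711) + (-93963 - 4800975)/(-1416151 - 2700381)) = 1/(-579380/12711 - 4894938/(-4116532)) = 1/(-579380/12711 - 4894938*(-1/4116532)) = 1/(-579380/12711 + 2447469/2058266) = 1/(-1161408376621/26162619126) = -26162619126/1161408376621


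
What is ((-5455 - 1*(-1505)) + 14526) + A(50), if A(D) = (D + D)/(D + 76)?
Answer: 666338/63 ≈ 10577.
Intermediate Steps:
A(D) = 2*D/(76 + D) (A(D) = (2*D)/(76 + D) = 2*D/(76 + D))
((-5455 - 1*(-1505)) + 14526) + A(50) = ((-5455 - 1*(-1505)) + 14526) + 2*50/(76 + 50) = ((-5455 + 1505) + 14526) + 2*50/126 = (-3950 + 14526) + 2*50*(1/126) = 10576 + 50/63 = 666338/63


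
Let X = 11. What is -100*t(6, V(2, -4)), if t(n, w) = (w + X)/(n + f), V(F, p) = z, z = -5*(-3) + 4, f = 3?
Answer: -1000/3 ≈ -333.33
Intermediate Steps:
z = 19 (z = 15 + 4 = 19)
V(F, p) = 19
t(n, w) = (11 + w)/(3 + n) (t(n, w) = (w + 11)/(n + 3) = (11 + w)/(3 + n))
-100*t(6, V(2, -4)) = -100*(11 + 19)/(3 + 6) = -100*30/9 = -100*10/3 = -1000/3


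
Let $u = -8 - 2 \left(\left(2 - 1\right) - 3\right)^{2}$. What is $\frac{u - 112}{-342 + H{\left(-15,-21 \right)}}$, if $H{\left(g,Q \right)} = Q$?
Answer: $\frac{128}{363} \approx 0.35262$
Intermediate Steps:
$u = -16$ ($u = -8 - 2 \left(\left(2 - 1\right) - 3\right)^{2} = -8 - 2 \left(1 - 3\right)^{2} = -8 - 2 \left(-2\right)^{2} = -8 - 8 = -16$)
$\frac{u - 112}{-342 + H{\left(-15,-21 \right)}} = \frac{-16 - 112}{-342 - 21} = - \frac{128}{-363} = \left(-128\right) \left(- \frac{1}{363}\right) = \frac{128}{363}$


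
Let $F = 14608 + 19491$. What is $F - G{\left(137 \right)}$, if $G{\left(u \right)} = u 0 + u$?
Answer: $33962$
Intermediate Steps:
$G{\left(u \right)} = u$ ($G{\left(u \right)} = 0 + u = u$)
$F = 34099$
$F - G{\left(137 \right)} = 34099 - 137 = 33962$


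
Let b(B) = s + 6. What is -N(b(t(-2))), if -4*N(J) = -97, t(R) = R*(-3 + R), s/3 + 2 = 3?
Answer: -97/4 ≈ -24.250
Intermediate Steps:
s = 3 (s = -6 + 3*3 = -6 + 9 = 3)
b(B) = 9 (b(B) = 3 + 6 = 9)
N(J) = 97/4 (N(J) = -¼*(-97) = 97/4)
-N(b(t(-2))) = -1*97/4 = -97/4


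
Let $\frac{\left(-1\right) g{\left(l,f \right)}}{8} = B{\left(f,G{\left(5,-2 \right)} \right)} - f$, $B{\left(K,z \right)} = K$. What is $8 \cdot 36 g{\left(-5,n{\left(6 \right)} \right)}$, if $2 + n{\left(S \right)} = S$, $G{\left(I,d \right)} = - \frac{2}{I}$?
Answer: $0$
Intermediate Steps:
$n{\left(S \right)} = -2 + S$
$g{\left(l,f \right)} = 0$ ($g{\left(l,f \right)} = - 8 \left(f - f\right) = \left(-8\right) 0 = 0$)
$8 \cdot 36 g{\left(-5,n{\left(6 \right)} \right)} = 8 \cdot 36 \cdot 0 = 288 \cdot 0 = 0$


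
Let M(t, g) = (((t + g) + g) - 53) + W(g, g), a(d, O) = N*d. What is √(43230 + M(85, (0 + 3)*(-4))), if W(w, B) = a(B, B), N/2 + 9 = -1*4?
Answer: 5*√1742 ≈ 208.69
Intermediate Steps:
N = -26 (N = -18 + 2*(-1*4) = -18 + 2*(-4) = -18 - 8 = -26)
a(d, O) = -26*d
W(w, B) = -26*B
M(t, g) = -53 + t - 24*g (M(t, g) = (((t + g) + g) - 53) - 26*g = (((g + t) + g) - 53) - 26*g = ((t + 2*g) - 53) - 26*g = (-53 + t + 2*g) - 26*g = -53 + t - 24*g)
√(43230 + M(85, (0 + 3)*(-4))) = √(43230 + (-53 + 85 - 24*(0 + 3)*(-4))) = √(43230 + (-53 + 85 - 72*(-4))) = √(43230 + (-53 + 85 - 24*(-12))) = √(43230 + (-53 + 85 + 288)) = √(43230 + 320) = √43550 = 5*√1742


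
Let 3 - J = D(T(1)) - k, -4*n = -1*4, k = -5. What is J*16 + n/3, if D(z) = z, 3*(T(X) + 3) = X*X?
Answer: 11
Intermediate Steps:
T(X) = -3 + X**2/3 (T(X) = -3 + (X*X)/3 = -3 + X**2/3)
n = 1 (n = -(-1)*4/4 = -1/4*(-4) = 1)
J = 2/3 (J = 3 - ((-3 + (1/3)*1**2) - 1*(-5)) = 3 - ((-3 + (1/3)*1) + 5) = 3 - ((-3 + 1/3) + 5) = 3 - (-8/3 + 5) = 3 - 1*7/3 = 3 - 7/3 = 2/3 ≈ 0.66667)
J*16 + n/3 = (2/3)*16 + 1/3 = 32/3 + 1*(1/3) = 32/3 + 1/3 = 11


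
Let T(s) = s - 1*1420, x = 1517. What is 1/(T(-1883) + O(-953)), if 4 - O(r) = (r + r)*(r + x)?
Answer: 1/1071685 ≈ 9.3311e-7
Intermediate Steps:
O(r) = 4 - 2*r*(1517 + r) (O(r) = 4 - (r + r)*(r + 1517) = 4 - 2*r*(1517 + r))
T(s) = -1420 + s (T(s) = s - 1420 = -1420 + s)
1/(T(-1883) + O(-953)) = 1/((-1420 - 1883) + (4 - 3034*(-953) - 2*(-953)²)) = 1/(-3303 + (4 + 2891402 - 2*908209)) = 1/(-3303 + (4 + 2891402 - 1816418)) = 1/(-3303 + 1074988) = 1/1071685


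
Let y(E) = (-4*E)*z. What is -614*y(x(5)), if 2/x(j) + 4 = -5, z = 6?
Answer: -9824/3 ≈ -3274.7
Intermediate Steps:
x(j) = -2/9 (x(j) = 2/(-4 - 5) = 2/(-9) = 2*(-1/9) = -2/9)
y(E) = -24*E (y(E) = -4*E*6 = -24*E)
-614*y(x(5)) = -(-14736)*(-2)/9 = -614*16/3 = -9824/3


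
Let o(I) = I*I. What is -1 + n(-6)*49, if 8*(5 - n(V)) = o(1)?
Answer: 1903/8 ≈ 237.88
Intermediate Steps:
o(I) = I²
n(V) = 39/8 (n(V) = 5 - ⅛*1² = 5 - ⅛*1 = 5 - ⅛ = 39/8)
-1 + n(-6)*49 = -1 + (39/8)*49 = -1 + 1911/8 = 1903/8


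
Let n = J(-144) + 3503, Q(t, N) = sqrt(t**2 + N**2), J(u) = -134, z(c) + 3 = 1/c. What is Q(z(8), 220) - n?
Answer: -3369 + sqrt(3098129)/8 ≈ -3149.0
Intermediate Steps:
z(c) = -3 + 1/c
Q(t, N) = sqrt(N**2 + t**2)
n = 3369 (n = -134 + 3503 = 3369)
Q(z(8), 220) - n = sqrt(220**2 + (-3 + 1/8)**2) - 1*3369 = sqrt(48400 + (-3 + 1/8)**2) - 3369 = sqrt(48400 + (-23/8)**2) - 3369 = sqrt(48400 + 529/64) - 3369 = sqrt(3098129/64) - 3369 = sqrt(3098129)/8 - 3369 = -3369 + sqrt(3098129)/8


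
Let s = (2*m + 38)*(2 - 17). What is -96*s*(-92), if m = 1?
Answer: -5299200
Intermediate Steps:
s = -600 (s = (2*1 + 38)*(2 - 17) = (2 + 38)*(-15) = 40*(-15) = -600)
-96*s*(-92) = -96*(-600)*(-92) = 57600*(-92) = -5299200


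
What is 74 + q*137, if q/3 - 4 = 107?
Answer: 45695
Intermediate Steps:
q = 333 (q = 12 + 3*107 = 12 + 321 = 333)
74 + q*137 = 74 + 333*137 = 74 + 45621 = 45695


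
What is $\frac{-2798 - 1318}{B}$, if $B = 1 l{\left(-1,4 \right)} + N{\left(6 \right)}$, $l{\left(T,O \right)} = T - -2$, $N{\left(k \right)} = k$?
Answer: $-588$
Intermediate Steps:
$l{\left(T,O \right)} = 2 + T$ ($l{\left(T,O \right)} = T + 2 = 2 + T$)
$B = 7$ ($B = 1 \left(2 - 1\right) + 6 = 1 \cdot 1 + 6 = 1 + 6 = 7$)
$\frac{-2798 - 1318}{B} = \frac{-2798 - 1318}{7} = \left(-4116\right) \frac{1}{7} = -588$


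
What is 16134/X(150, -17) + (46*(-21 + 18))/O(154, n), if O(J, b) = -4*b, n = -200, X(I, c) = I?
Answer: 8591/80 ≈ 107.39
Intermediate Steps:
16134/X(150, -17) + (46*(-21 + 18))/O(154, n) = 16134/150 + (46*(-21 + 18))/((-4*(-200))) = 16134*(1/150) + (46*(-3))/800 = 2689/25 - 138*1/800 = 2689/25 - 69/400 = 8591/80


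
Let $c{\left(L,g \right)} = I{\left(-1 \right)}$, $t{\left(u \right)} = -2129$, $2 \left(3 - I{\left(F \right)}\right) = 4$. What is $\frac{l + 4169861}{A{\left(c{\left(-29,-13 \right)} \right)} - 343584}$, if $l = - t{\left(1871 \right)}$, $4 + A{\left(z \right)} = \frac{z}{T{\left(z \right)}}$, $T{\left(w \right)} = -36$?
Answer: $- \frac{150191640}{12369169} \approx -12.142$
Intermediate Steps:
$I{\left(F \right)} = 1$ ($I{\left(F \right)} = 3 - 2 = 1$)
$c{\left(L,g \right)} = 1$
$A{\left(z \right)} = -4 - \frac{z}{36}$ ($A{\left(z \right)} = -4 + \frac{z}{-36} = -4 + z \left(- \frac{1}{36}\right) = -4 - \frac{z}{36}$)
$l = 2129$ ($l = \left(-1\right) \left(-2129\right) = 2129$)
$\frac{l + 4169861}{A{\left(c{\left(-29,-13 \right)} \right)} - 343584} = \frac{2129 + 4169861}{\left(-4 - \frac{1}{36}\right) - 343584} = \frac{4171990}{\left(-4 - \frac{1}{36}\right) - 343584} = \frac{4171990}{- \frac{145}{36} - 343584} = \frac{4171990}{- \frac{12369169}{36}} = 4171990 \left(- \frac{36}{12369169}\right) = - \frac{150191640}{12369169}$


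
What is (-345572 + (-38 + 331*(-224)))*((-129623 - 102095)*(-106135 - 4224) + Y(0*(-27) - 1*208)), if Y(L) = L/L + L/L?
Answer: -10734019287856056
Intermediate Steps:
Y(L) = 2 (Y(L) = 1 + 1 = 2)
(-345572 + (-38 + 331*(-224)))*((-129623 - 102095)*(-106135 - 4224) + Y(0*(-27) - 1*208)) = (-345572 + (-38 + 331*(-224)))*((-129623 - 102095)*(-106135 - 4224) + 2) = (-345572 + (-38 - 74144))*(-231718*(-110359) + 2) = (-345572 - 74182)*(25572166762 + 2) = -419754*25572166764 = -10734019287856056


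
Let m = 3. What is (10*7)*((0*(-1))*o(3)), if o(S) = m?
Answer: 0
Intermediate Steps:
o(S) = 3
(10*7)*((0*(-1))*o(3)) = (10*7)*((0*(-1))*3) = 70*(0*3) = 70*0 = 0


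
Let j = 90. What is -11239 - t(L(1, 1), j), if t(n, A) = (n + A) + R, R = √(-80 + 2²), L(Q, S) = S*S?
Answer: -11330 - 2*I*√19 ≈ -11330.0 - 8.7178*I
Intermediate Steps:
L(Q, S) = S²
R = 2*I*√19 (R = √(-80 + 4) = √(-76) = 2*I*√19 ≈ 8.7178*I)
t(n, A) = A + n + 2*I*√19 (t(n, A) = (n + A) + 2*I*√19 = (A + n) + 2*I*√19 = A + n + 2*I*√19)
-11239 - t(L(1, 1), j) = -11239 - (90 + 1² + 2*I*√19) = -11239 - (90 + 1 + 2*I*√19) = -11239 - (91 + 2*I*√19) = -11239 + (-91 - 2*I*√19) = -11330 - 2*I*√19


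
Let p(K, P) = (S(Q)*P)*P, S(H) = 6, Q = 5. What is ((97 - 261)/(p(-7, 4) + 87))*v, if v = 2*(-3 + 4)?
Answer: -328/183 ≈ -1.7923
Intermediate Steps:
p(K, P) = 6*P**2 (p(K, P) = (6*P)*P = 6*P**2)
v = 2 (v = 2*1 = 2)
((97 - 261)/(p(-7, 4) + 87))*v = ((97 - 261)/(6*4**2 + 87))*2 = -164/(6*16 + 87)*2 = -164/(96 + 87)*2 = -164/183*2 = -328/183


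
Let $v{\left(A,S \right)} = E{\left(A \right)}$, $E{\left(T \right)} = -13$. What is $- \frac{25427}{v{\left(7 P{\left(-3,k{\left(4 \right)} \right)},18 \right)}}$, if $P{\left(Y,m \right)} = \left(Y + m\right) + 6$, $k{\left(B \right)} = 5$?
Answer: $\frac{25427}{13} \approx 1955.9$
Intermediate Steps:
$P{\left(Y,m \right)} = 6 + Y + m$
$v{\left(A,S \right)} = -13$
$- \frac{25427}{v{\left(7 P{\left(-3,k{\left(4 \right)} \right)},18 \right)}} = - \frac{25427}{-13} = \left(-25427\right) \left(- \frac{1}{13}\right) = \frac{25427}{13}$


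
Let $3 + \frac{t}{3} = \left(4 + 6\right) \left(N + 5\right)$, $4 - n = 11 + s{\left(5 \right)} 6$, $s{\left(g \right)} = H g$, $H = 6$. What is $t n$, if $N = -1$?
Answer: $-20757$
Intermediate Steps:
$s{\left(g \right)} = 6 g$
$n = -187$ ($n = 4 - \left(11 + 6 \cdot 5 \cdot 6\right) = 4 - \left(11 + 30 \cdot 6\right) = 4 - \left(11 + 180\right) = 4 - 191 = -187$)
$t = 111$ ($t = -9 + 3 \left(4 + 6\right) \left(-1 + 5\right) = -9 + 3 \cdot 10 \cdot 4 = -9 + 3 \cdot 40 = -9 + 120 = 111$)
$t n = 111 \left(-187\right) = -20757$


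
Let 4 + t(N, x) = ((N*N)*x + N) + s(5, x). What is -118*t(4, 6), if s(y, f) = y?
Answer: -11918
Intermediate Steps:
t(N, x) = 1 + N + x*N**2 (t(N, x) = -4 + (((N*N)*x + N) + 5) = -4 + ((N**2*x + N) + 5) = -4 + ((x*N**2 + N) + 5) = -4 + ((N + x*N**2) + 5) = -4 + (5 + N + x*N**2) = 1 + N + x*N**2)
-118*t(4, 6) = -118*(1 + 4 + 6*4**2) = -118*(1 + 4 + 6*16) = -118*(1 + 4 + 96) = -118*101 = -11918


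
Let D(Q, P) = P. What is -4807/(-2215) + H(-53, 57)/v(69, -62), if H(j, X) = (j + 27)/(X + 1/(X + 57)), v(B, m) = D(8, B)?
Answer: 716347519/331091555 ≈ 2.1636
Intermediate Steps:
v(B, m) = B
H(j, X) = (27 + j)/(X + 1/(57 + X))
-4807/(-2215) + H(-53, 57)/v(69, -62) = -4807/(-2215) + ((1539 + 27*57 + 57*(-53) + 57*(-53))/(1 + 57**2 + 57*57))/69 = -4807*(-1/2215) + ((1539 + 1539 - 3021 - 3021)/(1 + 3249 + 3249))*(1/69) = 4807/2215 + (-2964/6499)*(1/69) = 4807/2215 + ((1/6499)*(-2964))*(1/69) = 4807/2215 - 2964/6499*1/69 = 4807/2215 - 988/149477 = 716347519/331091555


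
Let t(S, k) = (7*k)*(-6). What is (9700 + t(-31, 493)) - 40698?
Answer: -51704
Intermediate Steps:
t(S, k) = -42*k
(9700 + t(-31, 493)) - 40698 = (9700 - 42*493) - 40698 = (9700 - 20706) - 40698 = -11006 - 40698 = -51704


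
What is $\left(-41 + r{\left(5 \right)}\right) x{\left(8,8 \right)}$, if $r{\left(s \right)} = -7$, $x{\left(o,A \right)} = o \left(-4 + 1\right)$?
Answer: $1152$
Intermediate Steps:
$x{\left(o,A \right)} = - 3 o$ ($x{\left(o,A \right)} = o \left(-3\right) = - 3 o$)
$\left(-41 + r{\left(5 \right)}\right) x{\left(8,8 \right)} = \left(-41 - 7\right) \left(\left(-3\right) 8\right) = \left(-48\right) \left(-24\right) = 1152$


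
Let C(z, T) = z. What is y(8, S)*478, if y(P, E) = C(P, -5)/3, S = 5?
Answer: 3824/3 ≈ 1274.7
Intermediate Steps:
y(P, E) = P/3
y(8, S)*478 = ((⅓)*8)*478 = (8/3)*478 = 3824/3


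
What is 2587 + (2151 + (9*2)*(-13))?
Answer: 4504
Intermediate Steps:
2587 + (2151 + (9*2)*(-13)) = 2587 + (2151 + 18*(-13)) = 2587 + (2151 - 234) = 2587 + 1917 = 4504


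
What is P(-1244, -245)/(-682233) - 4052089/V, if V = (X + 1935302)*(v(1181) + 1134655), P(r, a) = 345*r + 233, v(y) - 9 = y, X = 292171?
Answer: 361753542676778986/575364400151135535 ≈ 0.62874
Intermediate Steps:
v(y) = 9 + y
P(r, a) = 233 + 345*r
V = 2530064069685 (V = (292171 + 1935302)*((9 + 1181) + 1134655) = 2227473*(1190 + 1134655) = 2227473*1135845 = 2530064069685)
P(-1244, -245)/(-682233) - 4052089/V = (233 + 345*(-1244))/(-682233) - 4052089/2530064069685 = (233 - 429180)*(-1/682233) - 4052089*1/2530064069685 = -428947*(-1/682233) - 4052089/2530064069685 = 428947/682233 - 4052089/2530064069685 = 361753542676778986/575364400151135535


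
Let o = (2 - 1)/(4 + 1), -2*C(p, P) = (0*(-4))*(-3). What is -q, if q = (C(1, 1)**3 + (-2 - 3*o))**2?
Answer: -169/25 ≈ -6.7600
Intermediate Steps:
C(p, P) = 0 (C(p, P) = -0*(-4)*(-3)/2 = -0*(-3) = -1/2*0 = 0)
o = 1/5 ≈ 0.20000
q = 169/25 (q = (0**3 + (-2 - 3*1/5))**2 = (0 + (-2 - 3/5))**2 = (0 - 13/5)**2 = (-13/5)**2 = 169/25 ≈ 6.7600)
-q = -1*169/25 = -169/25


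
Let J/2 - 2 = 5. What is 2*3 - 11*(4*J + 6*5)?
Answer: -940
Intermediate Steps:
J = 14 (J = 4 + 2*5 = 4 + 10 = 14)
2*3 - 11*(4*J + 6*5) = 2*3 - 11*(4*14 + 6*5) = 6 - 11*(56 + 30) = 6 - 11*86 = 6 - 946 = -940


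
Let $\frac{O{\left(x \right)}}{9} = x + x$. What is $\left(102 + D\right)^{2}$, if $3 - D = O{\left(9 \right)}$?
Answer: $3249$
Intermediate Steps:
$O{\left(x \right)} = 18 x$ ($O{\left(x \right)} = 9 \left(x + x\right) = 9 \cdot 2 x = 18 x$)
$D = -159$ ($D = 3 - 18 \cdot 9 = 3 - 162 = -159$)
$\left(102 + D\right)^{2} = \left(102 - 159\right)^{2} = \left(-57\right)^{2} = 3249$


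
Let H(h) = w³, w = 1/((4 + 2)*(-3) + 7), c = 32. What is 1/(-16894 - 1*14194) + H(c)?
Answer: -32419/41378128 ≈ -0.00078348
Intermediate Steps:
w = -1/11 (w = 1/(6*(-3) + 7) = 1/(-18 + 7) = 1/(-11) = -1/11 ≈ -0.090909)
H(h) = -1/1331 (H(h) = (-1/11)³ = -1/1331)
1/(-16894 - 1*14194) + H(c) = 1/(-16894 - 1*14194) - 1/1331 = 1/(-16894 - 14194) - 1/1331 = 1/(-31088) - 1/1331 = -1/31088 - 1/1331 = -32419/41378128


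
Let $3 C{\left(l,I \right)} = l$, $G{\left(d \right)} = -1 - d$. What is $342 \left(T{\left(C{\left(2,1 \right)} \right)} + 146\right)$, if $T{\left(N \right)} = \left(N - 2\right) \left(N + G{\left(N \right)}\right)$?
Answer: $50388$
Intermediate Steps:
$C{\left(l,I \right)} = \frac{l}{3}$
$T{\left(N \right)} = 2 - N$ ($T{\left(N \right)} = \left(N - 2\right) \left(N - \left(1 + N\right)\right) = \left(-2 + N\right) \left(-1\right) = 2 - N$)
$342 \left(T{\left(C{\left(2,1 \right)} \right)} + 146\right) = 342 \left(\left(2 - \frac{1}{3} \cdot 2\right) + 146\right) = 342 \left(\left(2 - \frac{2}{3}\right) + 146\right) = 342 \left(\frac{4}{3} + 146\right) = 342 \cdot \frac{442}{3} = 50388$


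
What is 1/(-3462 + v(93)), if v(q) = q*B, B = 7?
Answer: -1/2811 ≈ -0.00035575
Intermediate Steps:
v(q) = 7*q (v(q) = q*7 = 7*q)
1/(-3462 + v(93)) = 1/(-3462 + 7*93) = 1/(-3462 + 651) = 1/(-2811) = -1/2811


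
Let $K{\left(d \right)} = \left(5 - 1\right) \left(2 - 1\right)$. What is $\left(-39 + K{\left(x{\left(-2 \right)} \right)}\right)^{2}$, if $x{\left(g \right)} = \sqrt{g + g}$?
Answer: $1225$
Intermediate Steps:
$x{\left(g \right)} = \sqrt{2} \sqrt{g}$ ($x{\left(g \right)} = \sqrt{2 g} = \sqrt{2} \sqrt{g}$)
$K{\left(d \right)} = 4$ ($K{\left(d \right)} = 4 \cdot 1 = 4$)
$\left(-39 + K{\left(x{\left(-2 \right)} \right)}\right)^{2} = \left(-39 + 4\right)^{2} = \left(-35\right)^{2} = 1225$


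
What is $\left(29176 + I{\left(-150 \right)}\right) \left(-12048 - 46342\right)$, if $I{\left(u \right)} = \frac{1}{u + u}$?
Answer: $- \frac{51107593361}{30} \approx -1.7036 \cdot 10^{9}$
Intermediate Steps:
$I{\left(u \right)} = \frac{1}{2 u}$
$\left(29176 + I{\left(-150 \right)}\right) \left(-12048 - 46342\right) = \left(29176 + \frac{1}{2 \left(-150\right)}\right) \left(-12048 - 46342\right) = \left(29176 + \frac{1}{2} \left(- \frac{1}{150}\right)\right) \left(-58390\right) = \left(29176 - \frac{1}{300}\right) \left(-58390\right) = \frac{8752799}{300} \left(-58390\right) = - \frac{51107593361}{30}$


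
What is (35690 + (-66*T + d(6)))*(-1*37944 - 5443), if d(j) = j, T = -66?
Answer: -1737736124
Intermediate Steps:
(35690 + (-66*T + d(6)))*(-1*37944 - 5443) = (35690 + (-66*(-66) + 6))*(-1*37944 - 5443) = (35690 + (4356 + 6))*(-37944 - 5443) = (35690 + 4362)*(-43387) = 40052*(-43387) = -1737736124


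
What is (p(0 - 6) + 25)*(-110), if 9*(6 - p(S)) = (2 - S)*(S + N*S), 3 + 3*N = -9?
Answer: -1650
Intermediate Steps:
N = -4 (N = -1 + (⅓)*(-9) = -1 - 3 = -4)
p(S) = 6 + S*(2 - S)/3 (p(S) = 6 - (2 - S)*(S - 4*S)/9 = 6 - (2 - S)*(-3*S)/9 = 6 - (-1)*S*(2 - S)/3 = 6 + S*(2 - S)/3)
(p(0 - 6) + 25)*(-110) = ((6 - (0 - 6)²/3 + 2*(0 - 6)/3) + 25)*(-110) = ((6 - ⅓*(-6)² + (⅔)*(-6)) + 25)*(-110) = ((6 - ⅓*36 - 4) + 25)*(-110) = ((6 - 12 - 4) + 25)*(-110) = (-10 + 25)*(-110) = 15*(-110) = -1650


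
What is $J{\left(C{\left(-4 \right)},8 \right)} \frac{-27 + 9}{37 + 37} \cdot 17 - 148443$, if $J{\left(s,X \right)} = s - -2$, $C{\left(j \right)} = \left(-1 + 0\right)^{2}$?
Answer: $- \frac{5492850}{37} \approx -1.4846 \cdot 10^{5}$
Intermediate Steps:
$C{\left(j \right)} = 1$ ($C{\left(j \right)} = \left(-1\right)^{2} = 1$)
$J{\left(s,X \right)} = 2 + s$ ($J{\left(s,X \right)} = s + 2 = 2 + s$)
$J{\left(C{\left(-4 \right)},8 \right)} \frac{-27 + 9}{37 + 37} \cdot 17 - 148443 = \left(2 + 1\right) \frac{-27 + 9}{37 + 37} \cdot 17 - 148443 = 3 \left(- \frac{18}{74}\right) 17 - 148443 = 3 \left(\left(-18\right) \frac{1}{74}\right) 17 - 148443 = 3 \left(- \frac{9}{37}\right) 17 - 148443 = \left(- \frac{27}{37}\right) 17 - 148443 = - \frac{459}{37} - 148443 = - \frac{5492850}{37}$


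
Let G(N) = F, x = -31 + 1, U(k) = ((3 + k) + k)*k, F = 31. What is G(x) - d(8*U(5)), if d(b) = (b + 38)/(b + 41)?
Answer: 5611/187 ≈ 30.005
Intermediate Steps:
U(k) = k*(3 + 2*k) (U(k) = (3 + 2*k)*k = k*(3 + 2*k))
x = -30
d(b) = (38 + b)/(41 + b)
G(N) = 31
G(x) - d(8*U(5)) = 31 - (38 + 8*(5*(3 + 2*5)))/(41 + 8*(5*(3 + 2*5))) = 31 - (38 + 8*(5*(3 + 10)))/(41 + 8*(5*(3 + 10))) = 31 - (38 + 8*(5*13))/(41 + 8*(5*13)) = 31 - (38 + 8*65)/(41 + 8*65) = 31 - (38 + 520)/(41 + 520) = 31 - 558/561 = 31 - 1*186/187 = 31 - 186/187 = 5611/187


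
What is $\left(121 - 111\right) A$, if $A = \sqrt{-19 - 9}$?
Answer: $20 i \sqrt{7} \approx 52.915 i$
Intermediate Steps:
$A = 2 i \sqrt{7}$ ($A = \sqrt{-28} = 2 i \sqrt{7} \approx 5.2915 i$)
$\left(121 - 111\right) A = \left(121 - 111\right) 2 i \sqrt{7} = 10 \cdot 2 i \sqrt{7} = 20 i \sqrt{7}$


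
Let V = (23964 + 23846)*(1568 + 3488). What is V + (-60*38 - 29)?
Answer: 241725051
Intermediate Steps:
V = 241727360 (V = 47810*5056 = 241727360)
V + (-60*38 - 29) = 241727360 + (-60*38 - 29) = 241727360 + (-2280 - 29) = 241727360 - 2309 = 241725051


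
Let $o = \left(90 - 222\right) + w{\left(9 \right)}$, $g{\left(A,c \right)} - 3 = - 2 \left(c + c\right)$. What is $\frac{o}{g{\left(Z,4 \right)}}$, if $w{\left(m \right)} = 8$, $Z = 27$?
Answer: $\frac{124}{13} \approx 9.5385$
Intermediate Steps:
$g{\left(A,c \right)} = 3 - 4 c$ ($g{\left(A,c \right)} = 3 - 2 \left(c + c\right) = 3 - 2 \cdot 2 c = 3 - 4 c$)
$o = -124$ ($o = \left(90 - 222\right) + 8 = -132 + 8 = -124$)
$\frac{o}{g{\left(Z,4 \right)}} = - \frac{124}{3 - 16} = - \frac{124}{-13} = \left(-124\right) \left(- \frac{1}{13}\right) = \frac{124}{13}$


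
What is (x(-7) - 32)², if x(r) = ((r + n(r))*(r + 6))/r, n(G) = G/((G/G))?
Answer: 1156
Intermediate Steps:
n(G) = G (n(G) = G/1 = G*1 = G)
x(r) = 12 + 2*r (x(r) = ((r + r)*(r + 6))/r = ((2*r)*(6 + r))/r = (2*r*(6 + r))/r = 12 + 2*r)
(x(-7) - 32)² = ((12 + 2*(-7)) - 32)² = ((12 - 14) - 32)² = (-2 - 32)² = (-34)² = 1156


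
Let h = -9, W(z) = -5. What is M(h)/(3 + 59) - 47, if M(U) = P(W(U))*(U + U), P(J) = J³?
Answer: -332/31 ≈ -10.710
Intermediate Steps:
M(U) = -250*U (M(U) = (-5)³*(U + U) = -250*U)
M(h)/(3 + 59) - 47 = (-250*(-9))/(3 + 59) - 47 = 2250/62 - 47 = 2250*(1/62) - 47 = 1125/31 - 47 = -332/31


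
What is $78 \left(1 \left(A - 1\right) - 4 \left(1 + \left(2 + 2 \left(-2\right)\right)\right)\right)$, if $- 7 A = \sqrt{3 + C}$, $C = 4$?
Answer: $234 - \frac{78 \sqrt{7}}{7} \approx 204.52$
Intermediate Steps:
$A = - \frac{\sqrt{7}}{7}$ ($A = - \frac{\sqrt{3 + 4}}{7} = - \frac{\sqrt{7}}{7} \approx -0.37796$)
$78 \left(1 \left(A - 1\right) - 4 \left(1 + \left(2 + 2 \left(-2\right)\right)\right)\right) = 78 \left(1 \left(- \frac{\sqrt{7}}{7} - 1\right) - 4 \left(1 + \left(2 + 2 \left(-2\right)\right)\right)\right) = 78 \left(1 \left(- \frac{\sqrt{7}}{7} - 1\right) - 4 \left(1 + \left(2 - 4\right)\right)\right) = 78 \left(1 \left(-1 - \frac{\sqrt{7}}{7}\right) - 4 \left(1 - 2\right)\right) = 78 \left(\left(-1 - \frac{\sqrt{7}}{7}\right) - -4\right) = 78 \left(\left(-1 - \frac{\sqrt{7}}{7}\right) + 4\right) = 78 \left(3 - \frac{\sqrt{7}}{7}\right) = 234 - \frac{78 \sqrt{7}}{7}$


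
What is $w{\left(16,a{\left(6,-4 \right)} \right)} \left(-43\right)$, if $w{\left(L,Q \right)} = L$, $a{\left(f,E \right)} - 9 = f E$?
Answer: $-688$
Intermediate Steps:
$a{\left(f,E \right)} = 9 + E f$ ($a{\left(f,E \right)} = 9 + f E = 9 + E f$)
$w{\left(16,a{\left(6,-4 \right)} \right)} \left(-43\right) = 16 \left(-43\right) = -688$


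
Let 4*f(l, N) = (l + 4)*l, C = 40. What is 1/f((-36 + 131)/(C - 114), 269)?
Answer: -21904/19095 ≈ -1.1471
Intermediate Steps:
f(l, N) = l*(4 + l)/4 (f(l, N) = ((l + 4)*l)/4 = ((4 + l)*l)/4 = (l*(4 + l))/4 = l*(4 + l)/4)
1/f((-36 + 131)/(C - 114), 269) = 1/(((-36 + 131)/(40 - 114))*(4 + (-36 + 131)/(40 - 114))/4) = 1/((95/(-74))*(4 + 95/(-74))/4) = 1/((95*(-1/74))*(4 + 95*(-1/74))/4) = 1/((¼)*(-95/74)*(4 - 95/74)) = 1/((¼)*(-95/74)*(201/74)) = 1/(-19095/21904) = -21904/19095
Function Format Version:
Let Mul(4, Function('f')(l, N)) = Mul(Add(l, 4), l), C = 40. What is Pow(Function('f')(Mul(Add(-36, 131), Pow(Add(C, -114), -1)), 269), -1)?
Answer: Rational(-21904, 19095) ≈ -1.1471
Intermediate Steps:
Function('f')(l, N) = Mul(Rational(1, 4), l, Add(4, l)) (Function('f')(l, N) = Mul(Rational(1, 4), Mul(Add(l, 4), l)) = Mul(Rational(1, 4), Mul(Add(4, l), l)) = Mul(Rational(1, 4), Mul(l, Add(4, l))) = Mul(Rational(1, 4), l, Add(4, l)))
Pow(Function('f')(Mul(Add(-36, 131), Pow(Add(C, -114), -1)), 269), -1) = Pow(Mul(Rational(1, 4), Mul(Add(-36, 131), Pow(Add(40, -114), -1)), Add(4, Mul(Add(-36, 131), Pow(Add(40, -114), -1)))), -1) = Pow(Mul(Rational(1, 4), Mul(95, Pow(-74, -1)), Add(4, Mul(95, Pow(-74, -1)))), -1) = Pow(Mul(Rational(1, 4), Mul(95, Rational(-1, 74)), Add(4, Mul(95, Rational(-1, 74)))), -1) = Pow(Mul(Rational(1, 4), Rational(-95, 74), Add(4, Rational(-95, 74))), -1) = Pow(Mul(Rational(1, 4), Rational(-95, 74), Rational(201, 74)), -1) = Pow(Rational(-19095, 21904), -1) = Rational(-21904, 19095)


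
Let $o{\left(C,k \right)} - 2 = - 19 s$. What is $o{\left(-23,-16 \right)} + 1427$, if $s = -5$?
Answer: $1524$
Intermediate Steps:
$o{\left(C,k \right)} = 97$ ($o{\left(C,k \right)} = 2 - -95 = 2 + 95 = 97$)
$o{\left(-23,-16 \right)} + 1427 = 97 + 1427 = 1524$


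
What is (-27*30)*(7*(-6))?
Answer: 34020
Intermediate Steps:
(-27*30)*(7*(-6)) = -810*(-42) = 34020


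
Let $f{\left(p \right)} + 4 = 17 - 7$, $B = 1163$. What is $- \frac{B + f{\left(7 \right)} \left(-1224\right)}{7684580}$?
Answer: $\frac{6181}{7684580} \approx 0.00080434$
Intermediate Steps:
$f{\left(p \right)} = 6$ ($f{\left(p \right)} = -4 + \left(17 - 7\right) = -4 + 10 = 6$)
$- \frac{B + f{\left(7 \right)} \left(-1224\right)}{7684580} = - \frac{1163 + 6 \left(-1224\right)}{7684580} = - \frac{1163 - 7344}{7684580} = - \frac{-6181}{7684580} = \left(-1\right) \left(- \frac{6181}{7684580}\right) = \frac{6181}{7684580}$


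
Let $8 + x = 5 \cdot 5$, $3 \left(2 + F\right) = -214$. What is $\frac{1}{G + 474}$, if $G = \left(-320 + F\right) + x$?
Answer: $\frac{3}{293} \approx 0.010239$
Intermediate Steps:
$F = - \frac{220}{3}$ ($F = -2 + \frac{1}{3} \left(-214\right) = -2 - \frac{214}{3} = - \frac{220}{3} \approx -73.333$)
$x = 17$ ($x = -8 + 5 \cdot 5 = -8 + 25 = 17$)
$G = - \frac{1129}{3}$ ($G = \left(-320 - \frac{220}{3}\right) + 17 = - \frac{1180}{3} + 17 = - \frac{1129}{3} \approx -376.33$)
$\frac{1}{G + 474} = \frac{1}{- \frac{1129}{3} + 474} = \frac{1}{\frac{293}{3}} = \frac{3}{293}$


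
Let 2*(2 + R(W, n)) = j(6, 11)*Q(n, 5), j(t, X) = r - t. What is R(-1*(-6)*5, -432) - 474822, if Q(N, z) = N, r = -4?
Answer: -472664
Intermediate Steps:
j(t, X) = -4 - t
R(W, n) = -2 - 5*n (R(W, n) = -2 + ((-4 - 1*6)*n)/2 = -2 + ((-4 - 6)*n)/2 = -2 + (-10*n)/2 = -2 - 5*n)
R(-1*(-6)*5, -432) - 474822 = (-2 - 5*(-432)) - 474822 = (-2 + 2160) - 474822 = 2158 - 474822 = -472664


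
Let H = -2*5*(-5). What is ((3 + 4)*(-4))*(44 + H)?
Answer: -2632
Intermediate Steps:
H = 50 (H = -10*(-5) = 50)
((3 + 4)*(-4))*(44 + H) = ((3 + 4)*(-4))*(44 + 50) = (7*(-4))*94 = -28*94 = -2632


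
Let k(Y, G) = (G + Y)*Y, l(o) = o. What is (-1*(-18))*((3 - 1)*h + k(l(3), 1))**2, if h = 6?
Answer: 10368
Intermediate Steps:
k(Y, G) = Y*(G + Y)
(-1*(-18))*((3 - 1)*h + k(l(3), 1))**2 = (-1*(-18))*((3 - 1)*6 + 3*(1 + 3))**2 = 18*(2*6 + 3*4)**2 = 18*(12 + 12)**2 = 18*24**2 = 18*576 = 10368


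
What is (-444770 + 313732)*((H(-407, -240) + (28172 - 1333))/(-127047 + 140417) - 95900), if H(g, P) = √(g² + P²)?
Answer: 84005589512559/6685 - 851747*√1321/6685 ≈ 1.2566e+10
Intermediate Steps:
H(g, P) = √(P² + g²)
(-444770 + 313732)*((H(-407, -240) + (28172 - 1333))/(-127047 + 140417) - 95900) = (-444770 + 313732)*((√((-240)² + (-407)²) + (28172 - 1333))/(-127047 + 140417) - 95900) = -131038*((√(57600 + 165649) + 26839)/13370 - 95900) = -131038*((√223249 + 26839)*(1/13370) - 95900) = -131038*((13*√1321 + 26839)*(1/13370) - 95900) = -131038*((26839 + 13*√1321)*(1/13370) - 95900) = -131038*((26839/13370 + 13*√1321/13370) - 95900) = -131038*(-1282156161/13370 + 13*√1321/13370) = 84005589512559/6685 - 851747*√1321/6685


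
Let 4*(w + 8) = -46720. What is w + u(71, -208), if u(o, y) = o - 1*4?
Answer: -11621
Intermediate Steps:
w = -11688 (w = -8 + (¼)*(-46720) = -8 - 11680 = -11688)
u(o, y) = -4 + o (u(o, y) = o - 4 = -4 + o)
w + u(71, -208) = -11688 + (-4 + 71) = -11688 + 67 = -11621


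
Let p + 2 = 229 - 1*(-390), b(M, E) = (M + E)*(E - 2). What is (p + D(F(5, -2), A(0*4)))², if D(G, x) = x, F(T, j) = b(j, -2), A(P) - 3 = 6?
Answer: 391876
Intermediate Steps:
b(M, E) = (-2 + E)*(E + M) (b(M, E) = (E + M)*(-2 + E) = (-2 + E)*(E + M))
p = 617 (p = -2 + (229 - 1*(-390)) = -2 + (229 + 390) = -2 + 619 = 617)
A(P) = 9 (A(P) = 3 + 6 = 9)
F(T, j) = 8 - 4*j (F(T, j) = (-2)² - 2*(-2) - 2*j - 2*j = 4 + 4 - 2*j - 2*j = 8 - 4*j)
(p + D(F(5, -2), A(0*4)))² = (617 + 9)² = 626² = 391876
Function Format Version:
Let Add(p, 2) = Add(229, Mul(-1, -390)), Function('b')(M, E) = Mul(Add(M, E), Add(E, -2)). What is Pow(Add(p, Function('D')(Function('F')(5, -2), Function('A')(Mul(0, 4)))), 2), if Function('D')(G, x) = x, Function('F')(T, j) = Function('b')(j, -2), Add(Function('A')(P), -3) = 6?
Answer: 391876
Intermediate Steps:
Function('b')(M, E) = Mul(Add(-2, E), Add(E, M)) (Function('b')(M, E) = Mul(Add(E, M), Add(-2, E)) = Mul(Add(-2, E), Add(E, M)))
p = 617 (p = Add(-2, Add(229, Mul(-1, -390))) = Add(-2, Add(229, 390)) = Add(-2, 619) = 617)
Function('A')(P) = 9 (Function('A')(P) = Add(3, 6) = 9)
Function('F')(T, j) = Add(8, Mul(-4, j)) (Function('F')(T, j) = Add(Pow(-2, 2), Mul(-2, -2), Mul(-2, j), Mul(-2, j)) = Add(4, 4, Mul(-2, j), Mul(-2, j)) = Add(8, Mul(-4, j)))
Pow(Add(p, Function('D')(Function('F')(5, -2), Function('A')(Mul(0, 4)))), 2) = Pow(Add(617, 9), 2) = Pow(626, 2) = 391876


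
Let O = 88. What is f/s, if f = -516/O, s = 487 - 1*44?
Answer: -129/9746 ≈ -0.013236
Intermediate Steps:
s = 443 (s = 487 - 44 = 443)
f = -129/22 (f = -516/88 = -516*1/88 = -129/22 ≈ -5.8636)
f/s = -129/22/443 = -129/22*1/443 = -129/9746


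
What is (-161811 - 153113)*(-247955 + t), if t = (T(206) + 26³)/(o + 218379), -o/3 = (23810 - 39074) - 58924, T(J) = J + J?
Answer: 11477300580827716/146981 ≈ 7.8087e+10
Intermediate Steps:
T(J) = 2*J
o = 222564 (o = -3*((23810 - 39074) - 58924) = -3*(-15264 - 58924) = -3*(-74188) = 222564)
t = 5996/146981 (t = (2*206 + 26³)/(222564 + 218379) = (412 + 17576)/440943 = 17988*(1/440943) = 5996/146981 ≈ 0.040794)
(-161811 - 153113)*(-247955 + t) = (-161811 - 153113)*(-247955 + 5996/146981) = -314924*(-36444667859/146981) = 11477300580827716/146981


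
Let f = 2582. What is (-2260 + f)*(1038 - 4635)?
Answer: -1158234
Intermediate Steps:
(-2260 + f)*(1038 - 4635) = (-2260 + 2582)*(1038 - 4635) = 322*(-3597) = -1158234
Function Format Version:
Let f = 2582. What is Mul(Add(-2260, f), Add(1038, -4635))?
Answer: -1158234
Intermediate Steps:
Mul(Add(-2260, f), Add(1038, -4635)) = Mul(Add(-2260, 2582), Add(1038, -4635)) = Mul(322, -3597) = -1158234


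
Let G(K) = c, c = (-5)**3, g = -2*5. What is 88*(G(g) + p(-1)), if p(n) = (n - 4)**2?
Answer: -8800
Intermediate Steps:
g = -10
p(n) = (-4 + n)**2
c = -125
G(K) = -125
88*(G(g) + p(-1)) = 88*(-125 + (-4 - 1)**2) = 88*(-125 + (-5)**2) = 88*(-125 + 25) = 88*(-100) = -8800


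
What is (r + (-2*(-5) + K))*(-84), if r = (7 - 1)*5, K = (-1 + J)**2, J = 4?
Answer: -4116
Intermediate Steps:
K = 9 (K = (-1 + 4)**2 = 3**2 = 9)
r = 30 (r = 6*5 = 30)
(r + (-2*(-5) + K))*(-84) = (30 + (-2*(-5) + 9))*(-84) = (30 + (10 + 9))*(-84) = (30 + 19)*(-84) = 49*(-84) = -4116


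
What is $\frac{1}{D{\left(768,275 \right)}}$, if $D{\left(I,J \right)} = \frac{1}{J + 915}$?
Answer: $1190$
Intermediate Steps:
$D{\left(I,J \right)} = \frac{1}{915 + J}$
$\frac{1}{D{\left(768,275 \right)}} = \frac{1}{\frac{1}{915 + 275}} = \frac{1}{\frac{1}{1190}} = 1190$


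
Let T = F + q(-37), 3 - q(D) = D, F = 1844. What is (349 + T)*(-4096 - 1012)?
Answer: -11406164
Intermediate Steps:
q(D) = 3 - D
T = 1884 (T = 1844 + (3 - 1*(-37)) = 1844 + (3 + 37) = 1844 + 40 = 1884)
(349 + T)*(-4096 - 1012) = (349 + 1884)*(-4096 - 1012) = 2233*(-5108) = -11406164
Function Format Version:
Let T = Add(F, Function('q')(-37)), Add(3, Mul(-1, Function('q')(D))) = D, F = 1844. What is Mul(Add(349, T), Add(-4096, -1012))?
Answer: -11406164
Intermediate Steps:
Function('q')(D) = Add(3, Mul(-1, D))
T = 1884 (T = Add(1844, Add(3, Mul(-1, -37))) = Add(1844, Add(3, 37)) = Add(1844, 40) = 1884)
Mul(Add(349, T), Add(-4096, -1012)) = Mul(Add(349, 1884), Add(-4096, -1012)) = Mul(2233, -5108) = -11406164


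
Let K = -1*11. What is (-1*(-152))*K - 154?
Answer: -1826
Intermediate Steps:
K = -11
(-1*(-152))*K - 154 = -1*(-152)*(-11) - 154 = 152*(-11) - 154 = -1672 - 154 = -1826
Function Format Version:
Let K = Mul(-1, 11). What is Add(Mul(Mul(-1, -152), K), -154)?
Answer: -1826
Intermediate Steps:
K = -11
Add(Mul(Mul(-1, -152), K), -154) = Add(Mul(Mul(-1, -152), -11), -154) = Add(Mul(152, -11), -154) = Add(-1672, -154) = -1826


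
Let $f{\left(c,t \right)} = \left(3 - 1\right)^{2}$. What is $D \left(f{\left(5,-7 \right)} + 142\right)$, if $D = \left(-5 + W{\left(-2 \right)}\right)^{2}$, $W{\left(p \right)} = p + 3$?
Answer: $2336$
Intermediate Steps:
$W{\left(p \right)} = 3 + p$
$f{\left(c,t \right)} = 4$ ($f{\left(c,t \right)} = 2^{2} = 4$)
$D = 16$ ($D = \left(-5 + \left(3 - 2\right)\right)^{2} = \left(-5 + 1\right)^{2} = \left(-4\right)^{2} = 16$)
$D \left(f{\left(5,-7 \right)} + 142\right) = 16 \left(4 + 142\right) = 16 \cdot 146 = 2336$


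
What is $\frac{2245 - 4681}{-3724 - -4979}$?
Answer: $- \frac{2436}{1255} \approx -1.941$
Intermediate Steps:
$\frac{2245 - 4681}{-3724 - -4979} = - \frac{2436}{-3724 + 4979} = - \frac{2436}{1255}$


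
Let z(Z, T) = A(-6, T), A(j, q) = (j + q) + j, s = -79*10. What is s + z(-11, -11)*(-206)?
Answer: 3948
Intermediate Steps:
s = -790
A(j, q) = q + 2*j
z(Z, T) = -12 + T (z(Z, T) = T + 2*(-6) = T - 12 = -12 + T)
s + z(-11, -11)*(-206) = -790 + (-12 - 11)*(-206) = -790 - 23*(-206) = -790 + 4738 = 3948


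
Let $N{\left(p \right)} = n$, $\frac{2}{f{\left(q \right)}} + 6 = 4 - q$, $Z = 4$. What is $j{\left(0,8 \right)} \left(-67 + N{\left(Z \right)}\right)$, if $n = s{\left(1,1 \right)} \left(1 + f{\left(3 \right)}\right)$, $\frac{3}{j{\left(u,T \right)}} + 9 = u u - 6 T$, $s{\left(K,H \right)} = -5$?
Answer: $\frac{70}{19} \approx 3.6842$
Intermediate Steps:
$f{\left(q \right)} = \frac{2}{-2 - q}$ ($f{\left(q \right)} = \frac{2}{-6 - \left(-4 + q\right)} = \frac{2}{-2 - q}$)
$j{\left(u,T \right)} = \frac{3}{-9 + u^{2} - 6 T}$ ($j{\left(u,T \right)} = \frac{3}{-9 - \left(6 T - u u\right)} = \frac{3}{-9 - \left(- u^{2} + 6 T\right)} = \frac{3}{-9 + u^{2} - 6 T}$)
$n = -3$ ($n = - 5 \left(1 - \frac{2}{2 + 3}\right) = - 5 \left(1 - \frac{2}{5}\right) = \left(-5\right) \frac{3}{5} = -3$)
$N{\left(p \right)} = -3$
$j{\left(0,8 \right)} \left(-67 + N{\left(Z \right)}\right) = \frac{3}{-9 + 0^{2} - 48} \left(-67 - 3\right) = \frac{3}{-9 + 0 - 48} \left(-70\right) = \frac{3}{-57} \left(-70\right) = 3 \left(- \frac{1}{57}\right) \left(-70\right) = \left(- \frac{1}{19}\right) \left(-70\right) = \frac{70}{19}$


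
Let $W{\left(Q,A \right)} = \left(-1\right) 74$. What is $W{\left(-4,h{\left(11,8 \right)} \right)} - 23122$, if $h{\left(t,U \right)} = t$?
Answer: $-23196$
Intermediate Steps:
$W{\left(Q,A \right)} = -74$
$W{\left(-4,h{\left(11,8 \right)} \right)} - 23122 = -74 - 23122 = -23196$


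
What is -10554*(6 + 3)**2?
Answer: -854874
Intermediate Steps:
-10554*(6 + 3)**2 = -10554*9**2 = -10554*81 = -854874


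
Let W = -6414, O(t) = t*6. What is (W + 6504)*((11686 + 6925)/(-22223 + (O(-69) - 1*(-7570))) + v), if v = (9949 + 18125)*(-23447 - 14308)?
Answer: -1437302127411090/15067 ≈ -9.5394e+10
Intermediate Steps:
O(t) = 6*t
v = -1059933870 (v = 28074*(-37755) = -1059933870)
(W + 6504)*((11686 + 6925)/(-22223 + (O(-69) - 1*(-7570))) + v) = (-6414 + 6504)*((11686 + 6925)/(-22223 + (6*(-69) - 1*(-7570))) - 1059933870) = 90*(18611/(-22223 + (-414 + 7570)) - 1059933870) = 90*(18611/(-22223 + 7156) - 1059933870) = 90*(18611/(-15067) - 1059933870) = 90*(18611*(-1/15067) - 1059933870) = 90*(-18611/15067 - 1059933870) = 90*(-15970023637901/15067) = -1437302127411090/15067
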